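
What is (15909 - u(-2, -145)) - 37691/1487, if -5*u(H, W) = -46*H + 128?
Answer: 23684420/1487 ≈ 15928.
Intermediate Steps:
u(H, W) = -128/5 + 46*H/5 (u(H, W) = -(-46*H + 128)/5 = -(128 - 46*H)/5 = -128/5 + 46*H/5)
(15909 - u(-2, -145)) - 37691/1487 = (15909 - (-128/5 + (46/5)*(-2))) - 37691/1487 = (15909 - (-128/5 - 92/5)) - 37691*1/1487 = (15909 - 1*(-44)) - 37691/1487 = (15909 + 44) - 37691/1487 = 15953 - 37691/1487 = 23684420/1487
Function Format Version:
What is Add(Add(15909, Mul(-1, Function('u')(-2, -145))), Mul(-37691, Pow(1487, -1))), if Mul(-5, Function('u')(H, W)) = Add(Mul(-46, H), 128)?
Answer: Rational(23684420, 1487) ≈ 15928.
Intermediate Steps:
Function('u')(H, W) = Add(Rational(-128, 5), Mul(Rational(46, 5), H)) (Function('u')(H, W) = Mul(Rational(-1, 5), Add(Mul(-46, H), 128)) = Mul(Rational(-1, 5), Add(128, Mul(-46, H))) = Add(Rational(-128, 5), Mul(Rational(46, 5), H)))
Add(Add(15909, Mul(-1, Function('u')(-2, -145))), Mul(-37691, Pow(1487, -1))) = Add(Add(15909, Mul(-1, Add(Rational(-128, 5), Mul(Rational(46, 5), -2)))), Mul(-37691, Pow(1487, -1))) = Add(Add(15909, Mul(-1, Add(Rational(-128, 5), Rational(-92, 5)))), Mul(-37691, Rational(1, 1487))) = Add(Add(15909, Mul(-1, -44)), Rational(-37691, 1487)) = Add(Add(15909, 44), Rational(-37691, 1487)) = Add(15953, Rational(-37691, 1487)) = Rational(23684420, 1487)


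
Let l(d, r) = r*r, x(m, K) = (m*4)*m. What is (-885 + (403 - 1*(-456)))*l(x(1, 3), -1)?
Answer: -26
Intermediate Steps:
x(m, K) = 4*m² (x(m, K) = (4*m)*m = 4*m²)
l(d, r) = r²
(-885 + (403 - 1*(-456)))*l(x(1, 3), -1) = (-885 + (403 - 1*(-456)))*(-1)² = (-885 + (403 + 456))*1 = (-885 + 859)*1 = -26*1 = -26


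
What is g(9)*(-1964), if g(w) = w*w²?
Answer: -1431756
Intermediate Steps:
g(w) = w³
g(9)*(-1964) = 9³*(-1964) = 729*(-1964) = -1431756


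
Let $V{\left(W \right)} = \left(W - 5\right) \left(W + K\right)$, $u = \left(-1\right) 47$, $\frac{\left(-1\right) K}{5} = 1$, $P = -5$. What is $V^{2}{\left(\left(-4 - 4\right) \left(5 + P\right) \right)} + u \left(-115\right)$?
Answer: $6030$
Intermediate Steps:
$K = -5$ ($K = \left(-5\right) 1 = -5$)
$u = -47$
$V{\left(W \right)} = \left(-5 + W\right)^{2}$ ($V{\left(W \right)} = \left(W - 5\right) \left(W - 5\right) = \left(-5 + W\right) \left(-5 + W\right) = \left(-5 + W\right)^{2}$)
$V^{2}{\left(\left(-4 - 4\right) \left(5 + P\right) \right)} + u \left(-115\right) = \left(25 + \left(\left(-4 - 4\right) \left(5 - 5\right)\right)^{2} - 10 \left(-4 - 4\right) \left(5 - 5\right)\right)^{2} - -5405 = \left(25 + \left(\left(-8\right) 0\right)^{2} - 10 \left(\left(-8\right) 0\right)\right)^{2} + 5405 = \left(25 + 0^{2} - 0\right)^{2} + 5405 = \left(25 + 0 + 0\right)^{2} + 5405 = 25^{2} + 5405 = 625 + 5405 = 6030$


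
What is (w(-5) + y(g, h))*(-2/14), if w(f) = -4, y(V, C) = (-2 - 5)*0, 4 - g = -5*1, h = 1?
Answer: 4/7 ≈ 0.57143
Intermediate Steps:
g = 9 (g = 4 - (-5) = 4 - 1*(-5) = 4 + 5 = 9)
y(V, C) = 0 (y(V, C) = -7*0 = 0)
(w(-5) + y(g, h))*(-2/14) = (-4 + 0)*(-2/14) = -(-8)/14 = -4*(-⅐) = 4/7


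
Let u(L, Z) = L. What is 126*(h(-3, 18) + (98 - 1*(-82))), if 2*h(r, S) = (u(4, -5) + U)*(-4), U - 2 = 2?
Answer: 20664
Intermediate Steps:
U = 4 (U = 2 + 2 = 4)
h(r, S) = -16 (h(r, S) = ((4 + 4)*(-4))/2 = (8*(-4))/2 = (½)*(-32) = -16)
126*(h(-3, 18) + (98 - 1*(-82))) = 126*(-16 + (98 - 1*(-82))) = 126*(-16 + (98 + 82)) = 126*(-16 + 180) = 126*164 = 20664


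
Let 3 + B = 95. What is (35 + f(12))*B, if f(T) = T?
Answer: 4324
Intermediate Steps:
B = 92 (B = -3 + 95 = 92)
(35 + f(12))*B = (35 + 12)*92 = 47*92 = 4324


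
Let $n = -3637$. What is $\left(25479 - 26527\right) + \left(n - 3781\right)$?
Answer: $-8466$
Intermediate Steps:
$\left(25479 - 26527\right) + \left(n - 3781\right) = \left(25479 - 26527\right) - 7418 = -1048 - 7418 = -8466$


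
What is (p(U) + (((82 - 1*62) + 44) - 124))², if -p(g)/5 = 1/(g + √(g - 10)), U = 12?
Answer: 36808225/10082 - 21450*√2/5041 ≈ 3644.9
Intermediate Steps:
p(g) = -5/(g + √(-10 + g)) (p(g) = -5/(g + √(g - 10)) = -5/(g + √(-10 + g)))
(p(U) + (((82 - 1*62) + 44) - 124))² = (-5/(12 + √(-10 + 12)) + (((82 - 1*62) + 44) - 124))² = (-5/(12 + √2) + (((82 - 62) + 44) - 124))² = (-5/(12 + √2) + ((20 + 44) - 124))² = (-5/(12 + √2) + (64 - 124))² = (-5/(12 + √2) - 60)² = (-60 - 5/(12 + √2))²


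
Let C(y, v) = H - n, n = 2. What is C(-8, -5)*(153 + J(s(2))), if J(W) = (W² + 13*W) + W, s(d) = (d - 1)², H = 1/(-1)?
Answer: -504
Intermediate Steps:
H = -1
C(y, v) = -3 (C(y, v) = -1 - 1*2 = -1 - 2 = -3)
s(d) = (-1 + d)²
J(W) = W² + 14*W
C(-8, -5)*(153 + J(s(2))) = -3*(153 + (-1 + 2)²*(14 + (-1 + 2)²)) = -3*(153 + 1²*(14 + 1²)) = -3*(153 + 1*(14 + 1)) = -3*(153 + 1*15) = -3*(153 + 15) = -3*168 = -504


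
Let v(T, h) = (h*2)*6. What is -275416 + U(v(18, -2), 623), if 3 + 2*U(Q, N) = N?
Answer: -275106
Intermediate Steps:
v(T, h) = 12*h (v(T, h) = (2*h)*6 = 12*h)
U(Q, N) = -3/2 + N/2
-275416 + U(v(18, -2), 623) = -275416 + (-3/2 + (1/2)*623) = -275416 + (-3/2 + 623/2) = -275416 + 310 = -275106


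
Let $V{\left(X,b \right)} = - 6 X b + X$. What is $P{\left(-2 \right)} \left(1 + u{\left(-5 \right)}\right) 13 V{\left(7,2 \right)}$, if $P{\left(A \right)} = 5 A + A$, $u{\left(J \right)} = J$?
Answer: $-48048$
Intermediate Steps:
$V{\left(X,b \right)} = X - 6 X b$ ($V{\left(X,b \right)} = - 6 X b + X = X - 6 X b$)
$P{\left(A \right)} = 6 A$
$P{\left(-2 \right)} \left(1 + u{\left(-5 \right)}\right) 13 V{\left(7,2 \right)} = 6 \left(-2\right) \left(1 - 5\right) 13 \cdot 7 \left(1 - 12\right) = \left(-12\right) \left(-4\right) 13 \cdot 7 \left(1 - 12\right) = 48 \cdot 13 \cdot 7 \left(-11\right) = 624 \left(-77\right) = -48048$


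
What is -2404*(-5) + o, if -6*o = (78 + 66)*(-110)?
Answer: 14660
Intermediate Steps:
o = 2640 (o = -(78 + 66)*(-110)/6 = -24*(-110) = -⅙*(-15840) = 2640)
-2404*(-5) + o = -2404*(-5) + 2640 = 12020 + 2640 = 14660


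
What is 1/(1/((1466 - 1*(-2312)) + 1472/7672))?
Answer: 3623286/959 ≈ 3778.2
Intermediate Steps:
1/(1/((1466 - 1*(-2312)) + 1472/7672)) = 1/(1/((1466 + 2312) + 1472*(1/7672))) = 1/(1/(3778 + 184/959)) = 1/(1/(3623286/959)) = 1/(959/3623286) = 3623286/959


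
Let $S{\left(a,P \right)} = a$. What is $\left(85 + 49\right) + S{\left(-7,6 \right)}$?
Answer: $127$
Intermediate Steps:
$\left(85 + 49\right) + S{\left(-7,6 \right)} = \left(85 + 49\right) - 7 = 134 - 7 = 127$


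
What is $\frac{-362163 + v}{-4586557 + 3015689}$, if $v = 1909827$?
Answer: $- \frac{386916}{392717} \approx -0.98523$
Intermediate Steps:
$\frac{-362163 + v}{-4586557 + 3015689} = \frac{-362163 + 1909827}{-4586557 + 3015689} = \frac{1547664}{-1570868} = 1547664 \left(- \frac{1}{1570868}\right) = - \frac{386916}{392717}$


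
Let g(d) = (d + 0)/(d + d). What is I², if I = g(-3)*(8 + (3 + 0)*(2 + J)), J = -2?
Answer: 16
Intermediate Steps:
g(d) = ½ (g(d) = d/((2*d)) = d*(1/(2*d)) = ½)
I = 4 (I = (8 + (3 + 0)*(2 - 2))/2 = (8 + 3*0)/2 = (8 + 0)/2 = (½)*8 = 4)
I² = 4² = 16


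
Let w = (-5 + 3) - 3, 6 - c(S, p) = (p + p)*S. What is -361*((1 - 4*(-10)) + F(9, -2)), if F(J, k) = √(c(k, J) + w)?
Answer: -14801 - 361*√37 ≈ -16997.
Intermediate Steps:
c(S, p) = 6 - 2*S*p (c(S, p) = 6 - (p + p)*S = 6 - 2*p*S = 6 - 2*S*p)
w = -5 (w = -2 - 3 = -5)
F(J, k) = √(1 - 2*J*k) (F(J, k) = √((6 - 2*k*J) - 5) = √((6 - 2*J*k) - 5) = √(1 - 2*J*k))
-361*((1 - 4*(-10)) + F(9, -2)) = -361*((1 - 4*(-10)) + √(1 - 2*9*(-2))) = -361*((1 + 40) + √(1 + 36)) = -361*(41 + √37) = -14801 - 361*√37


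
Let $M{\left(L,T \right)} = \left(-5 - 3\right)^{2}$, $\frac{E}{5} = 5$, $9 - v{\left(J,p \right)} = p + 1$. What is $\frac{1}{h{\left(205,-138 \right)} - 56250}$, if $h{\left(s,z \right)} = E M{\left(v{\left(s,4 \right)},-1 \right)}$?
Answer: $- \frac{1}{54650} \approx -1.8298 \cdot 10^{-5}$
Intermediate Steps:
$v{\left(J,p \right)} = 8 - p$ ($v{\left(J,p \right)} = 9 - \left(p + 1\right) = 9 - \left(1 + p\right) = 8 - p$)
$E = 25$ ($E = 5 \cdot 5 = 25$)
$M{\left(L,T \right)} = 64$ ($M{\left(L,T \right)} = \left(-8\right)^{2} = 64$)
$h{\left(s,z \right)} = 1600$ ($h{\left(s,z \right)} = 25 \cdot 64 = 1600$)
$\frac{1}{h{\left(205,-138 \right)} - 56250} = \frac{1}{1600 - 56250} = \frac{1}{-54650} = - \frac{1}{54650}$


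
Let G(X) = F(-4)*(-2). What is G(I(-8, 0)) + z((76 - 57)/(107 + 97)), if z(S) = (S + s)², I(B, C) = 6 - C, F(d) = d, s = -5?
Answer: 1334929/41616 ≈ 32.077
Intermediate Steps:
G(X) = 8 (G(X) = -4*(-2) = 8)
z(S) = (-5 + S)² (z(S) = (S - 5)² = (-5 + S)²)
G(I(-8, 0)) + z((76 - 57)/(107 + 97)) = 8 + (-5 + (76 - 57)/(107 + 97))² = 8 + (-5 + 19/204)² = 8 + (-1001/204)² = 8 + 1002001/41616 = 1334929/41616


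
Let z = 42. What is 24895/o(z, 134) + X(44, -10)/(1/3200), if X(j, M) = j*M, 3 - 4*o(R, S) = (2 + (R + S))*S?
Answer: -33579491580/23849 ≈ -1.4080e+6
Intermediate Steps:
o(R, S) = ¾ - S*(2 + R + S)/4 (o(R, S) = ¾ - (2 + (R + S))*S/4 = ¾ - (2 + R + S)*S/4 = ¾ - S*(2 + R + S)/4)
X(j, M) = M*j
24895/o(z, 134) + X(44, -10)/(1/3200) = 24895/(¾ - ½*134 - ¼*134² - ¼*42*134) + (-10*44)/(1/3200) = 24895/(¾ - 67 - ¼*17956 - 1407) - 440/1/3200 = 24895/(¾ - 67 - 4489 - 1407) - 440*3200 = 24895/(-23849/4) - 1408000 = 24895*(-4/23849) - 1408000 = -99580/23849 - 1408000 = -33579491580/23849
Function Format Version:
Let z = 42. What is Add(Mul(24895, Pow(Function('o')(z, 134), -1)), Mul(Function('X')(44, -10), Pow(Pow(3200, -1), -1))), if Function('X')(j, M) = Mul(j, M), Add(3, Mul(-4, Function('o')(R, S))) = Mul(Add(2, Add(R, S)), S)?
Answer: Rational(-33579491580, 23849) ≈ -1.4080e+6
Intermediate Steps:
Function('o')(R, S) = Add(Rational(3, 4), Mul(Rational(-1, 4), S, Add(2, R, S))) (Function('o')(R, S) = Add(Rational(3, 4), Mul(Rational(-1, 4), Mul(Add(2, Add(R, S)), S))) = Add(Rational(3, 4), Mul(Rational(-1, 4), Mul(Add(2, R, S), S))) = Add(Rational(3, 4), Mul(Rational(-1, 4), Mul(S, Add(2, R, S)))) = Add(Rational(3, 4), Mul(Rational(-1, 4), S, Add(2, R, S))))
Function('X')(j, M) = Mul(M, j)
Add(Mul(24895, Pow(Function('o')(z, 134), -1)), Mul(Function('X')(44, -10), Pow(Pow(3200, -1), -1))) = Add(Mul(24895, Pow(Add(Rational(3, 4), Mul(Rational(-1, 2), 134), Mul(Rational(-1, 4), Pow(134, 2)), Mul(Rational(-1, 4), 42, 134)), -1)), Mul(Mul(-10, 44), Pow(Pow(3200, -1), -1))) = Add(Mul(24895, Pow(Add(Rational(3, 4), -67, Mul(Rational(-1, 4), 17956), -1407), -1)), Mul(-440, Pow(Rational(1, 3200), -1))) = Add(Mul(24895, Pow(Add(Rational(3, 4), -67, -4489, -1407), -1)), Mul(-440, 3200)) = Add(Mul(24895, Pow(Rational(-23849, 4), -1)), -1408000) = Add(Mul(24895, Rational(-4, 23849)), -1408000) = Add(Rational(-99580, 23849), -1408000) = Rational(-33579491580, 23849)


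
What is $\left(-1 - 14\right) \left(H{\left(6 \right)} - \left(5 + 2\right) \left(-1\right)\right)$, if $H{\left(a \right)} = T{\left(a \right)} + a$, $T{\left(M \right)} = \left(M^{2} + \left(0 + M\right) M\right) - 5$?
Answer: $-1200$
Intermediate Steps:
$T{\left(M \right)} = -5 + 2 M^{2}$ ($T{\left(M \right)} = \left(M^{2} + M M\right) - 5 = \left(M^{2} + M^{2}\right) - 5 = 2 M^{2} - 5 = -5 + 2 M^{2}$)
$H{\left(a \right)} = -5 + a + 2 a^{2}$ ($H{\left(a \right)} = \left(-5 + 2 a^{2}\right) + a = -5 + a + 2 a^{2}$)
$\left(-1 - 14\right) \left(H{\left(6 \right)} - \left(5 + 2\right) \left(-1\right)\right) = \left(-1 - 14\right) \left(\left(-5 + 6 + 2 \cdot 6^{2}\right) - \left(5 + 2\right) \left(-1\right)\right) = - 15 \left(\left(-5 + 6 + 2 \cdot 36\right) - 7 \left(-1\right)\right) = - 15 \left(\left(-5 + 6 + 72\right) - -7\right) = - 15 \left(73 + 7\right) = \left(-15\right) 80 = -1200$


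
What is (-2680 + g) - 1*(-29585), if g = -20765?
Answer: 6140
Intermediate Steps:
(-2680 + g) - 1*(-29585) = (-2680 - 20765) - 1*(-29585) = -23445 + 29585 = 6140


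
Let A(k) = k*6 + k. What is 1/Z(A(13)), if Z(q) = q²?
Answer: 1/8281 ≈ 0.00012076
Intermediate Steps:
A(k) = 7*k (A(k) = 6*k + k = 7*k)
1/Z(A(13)) = 1/((7*13)²) = 1/(91²) = 1/8281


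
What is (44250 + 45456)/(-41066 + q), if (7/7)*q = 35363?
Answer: -29902/1901 ≈ -15.730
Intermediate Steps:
q = 35363
(44250 + 45456)/(-41066 + q) = (44250 + 45456)/(-41066 + 35363) = 89706/(-5703) = 89706*(-1/5703) = -29902/1901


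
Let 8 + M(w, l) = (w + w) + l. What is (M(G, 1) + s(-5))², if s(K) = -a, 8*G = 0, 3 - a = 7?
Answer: 9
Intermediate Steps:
a = -4 (a = 3 - 1*7 = 3 - 7 = -4)
G = 0 (G = (⅛)*0 = 0)
s(K) = 4 (s(K) = -1*(-4) = 4)
M(w, l) = -8 + l + 2*w (M(w, l) = -8 + ((w + w) + l) = -8 + (2*w + l) = -8 + (l + 2*w) = -8 + l + 2*w)
(M(G, 1) + s(-5))² = ((-8 + 1 + 2*0) + 4)² = ((-8 + 1 + 0) + 4)² = (-7 + 4)² = (-3)² = 9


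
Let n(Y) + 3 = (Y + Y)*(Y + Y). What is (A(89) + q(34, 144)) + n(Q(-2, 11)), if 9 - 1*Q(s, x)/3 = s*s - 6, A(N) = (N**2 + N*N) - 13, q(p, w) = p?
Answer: 20216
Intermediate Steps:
A(N) = -13 + 2*N**2 (A(N) = (N**2 + N**2) - 13 = 2*N**2 - 13 = -13 + 2*N**2)
Q(s, x) = 45 - 3*s**2 (Q(s, x) = 27 - 3*(s*s - 6) = 27 - 3*(s**2 - 6) = 27 - 3*(-6 + s**2) = 27 + (18 - 3*s**2) = 45 - 3*s**2)
n(Y) = -3 + 4*Y**2 (n(Y) = -3 + (Y + Y)*(Y + Y) = -3 + (2*Y)*(2*Y) = -3 + 4*Y**2)
(A(89) + q(34, 144)) + n(Q(-2, 11)) = ((-13 + 2*89**2) + 34) + (-3 + 4*(45 - 3*(-2)**2)**2) = ((-13 + 2*7921) + 34) + (-3 + 4*(45 - 3*4)**2) = ((-13 + 15842) + 34) + (-3 + 4*(45 - 12)**2) = (15829 + 34) + (-3 + 4*33**2) = 15863 + (-3 + 4*1089) = 15863 + (-3 + 4356) = 15863 + 4353 = 20216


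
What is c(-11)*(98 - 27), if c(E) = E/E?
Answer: 71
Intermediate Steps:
c(E) = 1
c(-11)*(98 - 27) = 1*(98 - 27) = 1*71 = 71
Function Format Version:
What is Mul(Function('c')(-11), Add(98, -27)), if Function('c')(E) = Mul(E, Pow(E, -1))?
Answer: 71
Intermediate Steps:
Function('c')(E) = 1
Mul(Function('c')(-11), Add(98, -27)) = Mul(1, Add(98, -27)) = Mul(1, 71) = 71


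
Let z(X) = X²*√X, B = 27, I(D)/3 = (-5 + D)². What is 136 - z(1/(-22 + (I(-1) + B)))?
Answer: 136 - √113/1442897 ≈ 136.00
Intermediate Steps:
I(D) = 3*(-5 + D)²
z(X) = X^(5/2)
136 - z(1/(-22 + (I(-1) + B))) = 136 - (1/(-22 + (3*(-5 - 1)² + 27)))^(5/2) = 136 - (1/(-22 + (3*(-6)² + 27)))^(5/2) = 136 - (1/(-22 + (3*36 + 27)))^(5/2) = 136 - (1/(-22 + (108 + 27)))^(5/2) = 136 - (1/(-22 + 135))^(5/2) = 136 - (1/113)^(5/2) = 136 - √113/1442897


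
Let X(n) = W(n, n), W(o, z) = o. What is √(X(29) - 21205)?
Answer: 2*I*√5294 ≈ 145.52*I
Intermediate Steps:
X(n) = n
√(X(29) - 21205) = √(29 - 21205) = √(-21176) = 2*I*√5294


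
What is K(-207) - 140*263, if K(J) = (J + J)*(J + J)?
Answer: 134576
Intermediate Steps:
K(J) = 4*J**2 (K(J) = (2*J)*(2*J) = 4*J**2)
K(-207) - 140*263 = 4*(-207)**2 - 140*263 = 4*42849 - 1*36820 = 171396 - 36820 = 134576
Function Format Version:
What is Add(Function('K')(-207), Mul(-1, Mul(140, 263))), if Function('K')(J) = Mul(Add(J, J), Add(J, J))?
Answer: 134576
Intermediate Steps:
Function('K')(J) = Mul(4, Pow(J, 2)) (Function('K')(J) = Mul(Mul(2, J), Mul(2, J)) = Mul(4, Pow(J, 2)))
Add(Function('K')(-207), Mul(-1, Mul(140, 263))) = Add(Mul(4, Pow(-207, 2)), Mul(-1, Mul(140, 263))) = Add(Mul(4, 42849), Mul(-1, 36820)) = Add(171396, -36820) = 134576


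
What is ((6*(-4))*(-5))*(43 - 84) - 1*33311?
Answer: -38231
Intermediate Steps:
((6*(-4))*(-5))*(43 - 84) - 1*33311 = -24*(-5)*(-41) - 33311 = 120*(-41) - 33311 = -4920 - 33311 = -38231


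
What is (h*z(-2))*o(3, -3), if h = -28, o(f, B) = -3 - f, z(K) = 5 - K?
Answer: 1176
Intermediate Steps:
(h*z(-2))*o(3, -3) = (-28*(5 - 1*(-2)))*(-3 - 1*3) = (-28*(5 + 2))*(-3 - 3) = -28*7*(-6) = -196*(-6) = 1176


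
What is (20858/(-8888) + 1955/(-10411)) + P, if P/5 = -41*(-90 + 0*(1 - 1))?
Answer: 853499365461/46266484 ≈ 18447.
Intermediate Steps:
P = 18450 (P = 5*(-41*(-90 + 0*(1 - 1))) = 5*(-41*(-90 + 0*0)) = 5*(-41*(-90 + 0)) = 5*(-41*(-90)) = 5*3690 = 18450)
(20858/(-8888) + 1955/(-10411)) + P = (20858/(-8888) + 1955/(-10411)) + 18450 = (20858*(-1/8888) + 1955*(-1/10411)) + 18450 = (-10429/4444 - 1955/10411) + 18450 = -117264339/46266484 + 18450 = 853499365461/46266484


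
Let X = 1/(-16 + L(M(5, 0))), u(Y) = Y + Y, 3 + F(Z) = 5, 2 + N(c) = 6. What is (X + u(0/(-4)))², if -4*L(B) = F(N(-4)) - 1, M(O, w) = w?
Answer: 16/4225 ≈ 0.0037870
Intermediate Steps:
N(c) = 4 (N(c) = -2 + 6 = 4)
F(Z) = 2 (F(Z) = -3 + 5 = 2)
u(Y) = 2*Y
L(B) = -¼ (L(B) = -(2 - 1)/4 = -¼*1 = -¼)
X = -4/65 (X = 1/(-16 - ¼) = 1/(-65/4) = -4/65 ≈ -0.061538)
(X + u(0/(-4)))² = (-4/65 + 2*(0/(-4)))² = (-4/65 + 2*(0*(-¼)))² = (-4/65 + 2*0)² = (-4/65 + 0)² = (-4/65)² = 16/4225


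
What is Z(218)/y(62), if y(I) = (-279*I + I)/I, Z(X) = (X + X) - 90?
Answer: -173/139 ≈ -1.2446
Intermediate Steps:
Z(X) = -90 + 2*X (Z(X) = 2*X - 90 = -90 + 2*X)
y(I) = -278 (y(I) = (-278*I)/I = -278)
Z(218)/y(62) = (-90 + 2*218)/(-278) = (-90 + 436)*(-1/278) = 346*(-1/278) = -173/139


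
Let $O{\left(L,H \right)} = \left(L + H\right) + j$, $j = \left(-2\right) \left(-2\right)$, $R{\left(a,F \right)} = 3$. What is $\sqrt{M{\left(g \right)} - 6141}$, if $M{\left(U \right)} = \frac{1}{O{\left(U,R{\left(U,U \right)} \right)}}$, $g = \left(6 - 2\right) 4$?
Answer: $\frac{i \sqrt{3248566}}{23} \approx 78.364 i$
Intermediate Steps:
$j = 4$
$O{\left(L,H \right)} = 4 + H + L$ ($O{\left(L,H \right)} = \left(L + H\right) + 4 = \left(H + L\right) + 4 = 4 + H + L$)
$g = 16$ ($g = 4 \cdot 4 = 16$)
$M{\left(U \right)} = \frac{1}{7 + U}$ ($M{\left(U \right)} = \frac{1}{4 + 3 + U} = \frac{1}{7 + U}$)
$\sqrt{M{\left(g \right)} - 6141} = \sqrt{\frac{1}{7 + 16} - 6141} = \sqrt{\frac{1}{23} - 6141} = \sqrt{- \frac{141242}{23}} = \frac{i \sqrt{3248566}}{23}$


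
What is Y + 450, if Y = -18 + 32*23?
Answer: 1168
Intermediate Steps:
Y = 718 (Y = -18 + 736 = 718)
Y + 450 = 718 + 450 = 1168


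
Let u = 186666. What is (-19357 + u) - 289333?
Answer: -122024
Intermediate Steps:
(-19357 + u) - 289333 = (-19357 + 186666) - 289333 = 167309 - 289333 = -122024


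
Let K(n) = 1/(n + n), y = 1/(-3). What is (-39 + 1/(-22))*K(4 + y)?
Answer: -2577/484 ≈ -5.3244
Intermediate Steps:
y = -⅓ ≈ -0.33333
K(n) = 1/(2*n)
(-39 + 1/(-22))*K(4 + y) = (-39 + 1/(-22))*(1/(2*(4 - ⅓))) = (-39 - 1/22)*(1/(2*(11/3))) = -859*3/(44*11) = -859/22*3/22 = -2577/484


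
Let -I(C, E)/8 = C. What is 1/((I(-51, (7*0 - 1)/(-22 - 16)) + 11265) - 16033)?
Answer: -1/4360 ≈ -0.00022936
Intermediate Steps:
I(C, E) = -8*C
1/((I(-51, (7*0 - 1)/(-22 - 16)) + 11265) - 16033) = 1/((-8*(-51) + 11265) - 16033) = 1/((408 + 11265) - 16033) = 1/(11673 - 16033) = 1/(-4360) = -1/4360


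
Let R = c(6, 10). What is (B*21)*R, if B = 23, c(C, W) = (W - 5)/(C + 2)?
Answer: 2415/8 ≈ 301.88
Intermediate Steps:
c(C, W) = (-5 + W)/(2 + C)
R = 5/8 (R = (-5 + 10)/(2 + 6) = 5/8 ≈ 0.62500)
(B*21)*R = (23*21)*(5/8) = 483*(5/8) = 2415/8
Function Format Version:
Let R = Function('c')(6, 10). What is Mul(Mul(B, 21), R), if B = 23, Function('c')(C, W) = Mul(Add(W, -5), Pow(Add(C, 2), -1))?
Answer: Rational(2415, 8) ≈ 301.88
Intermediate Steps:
Function('c')(C, W) = Mul(Pow(Add(2, C), -1), Add(-5, W)) (Function('c')(C, W) = Mul(Add(-5, W), Pow(Add(2, C), -1)) = Mul(Pow(Add(2, C), -1), Add(-5, W)))
R = Rational(5, 8) (R = Mul(Pow(Add(2, 6), -1), Add(-5, 10)) = Mul(Pow(8, -1), 5) = Mul(Rational(1, 8), 5) = Rational(5, 8) ≈ 0.62500)
Mul(Mul(B, 21), R) = Mul(Mul(23, 21), Rational(5, 8)) = Mul(483, Rational(5, 8)) = Rational(2415, 8)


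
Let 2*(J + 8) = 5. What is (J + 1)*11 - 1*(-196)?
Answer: 293/2 ≈ 146.50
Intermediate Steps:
J = -11/2 (J = -8 + (½)*5 = -8 + 5/2 = -11/2 ≈ -5.5000)
(J + 1)*11 - 1*(-196) = (-11/2 + 1)*11 - 1*(-196) = -9/2*11 + 196 = -99/2 + 196 = 293/2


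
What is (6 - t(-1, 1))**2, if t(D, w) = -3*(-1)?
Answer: 9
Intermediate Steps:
t(D, w) = 3
(6 - t(-1, 1))**2 = (6 - 1*3)**2 = (6 - 3)**2 = 3**2 = 9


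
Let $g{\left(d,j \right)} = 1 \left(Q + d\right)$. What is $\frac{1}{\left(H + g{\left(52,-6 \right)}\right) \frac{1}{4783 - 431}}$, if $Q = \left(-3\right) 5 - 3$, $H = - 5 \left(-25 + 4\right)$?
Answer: $\frac{4352}{139} \approx 31.309$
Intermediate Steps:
$H = 105$ ($H = \left(-5\right) \left(-21\right) = 105$)
$Q = -18$ ($Q = -15 - 3 = -18$)
$g{\left(d,j \right)} = -18 + d$ ($g{\left(d,j \right)} = 1 \left(-18 + d\right) = -18 + d$)
$\frac{1}{\left(H + g{\left(52,-6 \right)}\right) \frac{1}{4783 - 431}} = \frac{1}{\left(105 + \left(-18 + 52\right)\right) \frac{1}{4783 - 431}} = \frac{1}{\left(105 + 34\right) \frac{1}{4352}} = \frac{1}{139 \cdot \frac{1}{4352}} = \frac{1}{\frac{139}{4352}} = \frac{4352}{139}$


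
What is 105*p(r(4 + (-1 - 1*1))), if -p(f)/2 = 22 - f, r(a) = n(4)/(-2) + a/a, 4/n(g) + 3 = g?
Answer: -4830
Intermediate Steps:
n(g) = 4/(-3 + g)
r(a) = -1 (r(a) = (4/(-3 + 4))/(-2) + a/a = (4/1)*(-1/2) + 1 = (4*1)*(-1/2) + 1 = 4*(-1/2) + 1 = -2 + 1 = -1)
p(f) = -44 + 2*f (p(f) = -2*(22 - f) = -44 + 2*f)
105*p(r(4 + (-1 - 1*1))) = 105*(-44 + 2*(-1)) = 105*(-44 - 2) = 105*(-46) = -4830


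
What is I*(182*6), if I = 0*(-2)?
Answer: 0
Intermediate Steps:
I = 0
I*(182*6) = 0*(182*6) = 0*1092 = 0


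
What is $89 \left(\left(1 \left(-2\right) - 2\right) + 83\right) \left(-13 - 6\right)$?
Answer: $-133589$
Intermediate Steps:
$89 \left(\left(1 \left(-2\right) - 2\right) + 83\right) \left(-13 - 6\right) = 89 \left(\left(-2 - 2\right) + 83\right) \left(-19\right) = 89 \left(-4 + 83\right) \left(-19\right) = 89 \cdot 79 \left(-19\right) = 89 \left(-1501\right) = -133589$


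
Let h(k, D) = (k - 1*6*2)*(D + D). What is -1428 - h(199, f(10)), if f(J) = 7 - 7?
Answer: -1428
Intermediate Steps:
f(J) = 0
h(k, D) = 2*D*(-12 + k) (h(k, D) = (k - 6*2)*(2*D) = (k - 12)*(2*D) = (-12 + k)*(2*D) = 2*D*(-12 + k))
-1428 - h(199, f(10)) = -1428 - 2*0*(-12 + 199) = -1428 - 2*0*187 = -1428 - 1*0 = -1428 + 0 = -1428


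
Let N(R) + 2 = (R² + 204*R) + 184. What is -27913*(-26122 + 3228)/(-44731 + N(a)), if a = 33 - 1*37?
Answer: -639040222/45349 ≈ -14092.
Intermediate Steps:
a = -4 (a = 33 - 37 = -4)
N(R) = 182 + R² + 204*R (N(R) = -2 + ((R² + 204*R) + 184) = -2 + (184 + R² + 204*R) = 182 + R² + 204*R)
-27913*(-26122 + 3228)/(-44731 + N(a)) = -27913*(-26122 + 3228)/(-44731 + (182 + (-4)² + 204*(-4))) = -27913*(-22894/(-44731 + (182 + 16 - 816))) = -27913*(-22894/(-44731 - 618)) = -27913/((-45349*(-1/22894))) = -27913/45349/22894 = -27913*22894/45349 = -639040222/45349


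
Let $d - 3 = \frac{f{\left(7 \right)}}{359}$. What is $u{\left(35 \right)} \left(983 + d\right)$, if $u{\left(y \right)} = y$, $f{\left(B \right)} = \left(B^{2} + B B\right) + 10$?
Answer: $\frac{12392870}{359} \approx 34521.0$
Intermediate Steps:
$f{\left(B \right)} = 10 + 2 B^{2}$ ($f{\left(B \right)} = \left(B^{2} + B^{2}\right) + 10 = 2 B^{2} + 10 = 10 + 2 B^{2}$)
$d = \frac{1185}{359}$ ($d = 3 + \frac{10 + 2 \cdot 7^{2}}{359} = 3 + \left(10 + 2 \cdot 49\right) \frac{1}{359} = 3 + \left(10 + 98\right) \frac{1}{359} = 3 + 108 \cdot \frac{1}{359} = 3 + \frac{108}{359} = \frac{1185}{359} \approx 3.3008$)
$u{\left(35 \right)} \left(983 + d\right) = 35 \left(983 + \frac{1185}{359}\right) = 35 \cdot \frac{354082}{359} = \frac{12392870}{359}$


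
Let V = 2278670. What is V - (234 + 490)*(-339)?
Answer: 2524106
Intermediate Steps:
V - (234 + 490)*(-339) = 2278670 - (234 + 490)*(-339) = 2278670 - 724*(-339) = 2278670 - 1*(-245436) = 2278670 + 245436 = 2524106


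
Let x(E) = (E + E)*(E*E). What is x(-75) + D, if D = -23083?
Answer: -866833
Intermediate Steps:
x(E) = 2*E³ (x(E) = (2*E)*E² = 2*E³)
x(-75) + D = 2*(-75)³ - 23083 = 2*(-421875) - 23083 = -843750 - 23083 = -866833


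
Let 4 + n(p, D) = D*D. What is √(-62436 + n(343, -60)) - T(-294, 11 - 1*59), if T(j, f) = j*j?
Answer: -86436 + 2*I*√14710 ≈ -86436.0 + 242.57*I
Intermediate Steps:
n(p, D) = -4 + D² (n(p, D) = -4 + D*D = -4 + D²)
T(j, f) = j²
√(-62436 + n(343, -60)) - T(-294, 11 - 1*59) = √(-62436 + (-4 + (-60)²)) - 1*(-294)² = √(-62436 + (-4 + 3600)) - 1*86436 = √(-62436 + 3596) - 86436 = √(-58840) - 86436 = 2*I*√14710 - 86436 = -86436 + 2*I*√14710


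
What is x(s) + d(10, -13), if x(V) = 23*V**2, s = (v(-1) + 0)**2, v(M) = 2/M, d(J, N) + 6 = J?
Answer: 372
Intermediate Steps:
d(J, N) = -6 + J
s = 4 (s = (2/(-1) + 0)**2 = (2*(-1) + 0)**2 = (-2 + 0)**2 = (-2)**2 = 4)
x(s) + d(10, -13) = 23*4**2 + (-6 + 10) = 23*16 + 4 = 368 + 4 = 372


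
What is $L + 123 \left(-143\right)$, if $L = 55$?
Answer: $-17534$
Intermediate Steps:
$L + 123 \left(-143\right) = 55 + 123 \left(-143\right) = 55 - 17589 = -17534$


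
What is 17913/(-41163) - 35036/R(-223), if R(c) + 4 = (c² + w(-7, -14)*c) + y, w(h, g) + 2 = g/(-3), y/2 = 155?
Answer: -2327811559/2035112441 ≈ -1.1438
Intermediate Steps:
y = 310 (y = 2*155 = 310)
w(h, g) = -2 - g/3 (w(h, g) = -2 + g/(-3) = -2 + g*(-⅓) = -2 - g/3)
R(c) = 306 + c² + 8*c/3 (R(c) = -4 + ((c² + (-2 - ⅓*(-14))*c) + 310) = -4 + ((c² + (-2 + 14/3)*c) + 310) = -4 + ((c² + 8*c/3) + 310) = -4 + (310 + c² + 8*c/3) = 306 + c² + 8*c/3)
17913/(-41163) - 35036/R(-223) = 17913/(-41163) - 35036/(306 + (-223)² + (8/3)*(-223)) = 17913*(-1/41163) - 35036/(306 + 49729 - 1784/3) = -5971/13721 - 35036/148321/3 = -5971/13721 - 35036*3/148321 = -5971/13721 - 105108/148321 = -2327811559/2035112441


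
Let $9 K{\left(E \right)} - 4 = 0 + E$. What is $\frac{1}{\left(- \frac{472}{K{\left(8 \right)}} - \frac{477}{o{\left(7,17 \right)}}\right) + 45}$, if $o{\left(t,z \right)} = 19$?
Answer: $- \frac{19}{6348} \approx -0.0029931$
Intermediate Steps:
$K{\left(E \right)} = \frac{4}{9} + \frac{E}{9}$ ($K{\left(E \right)} = \frac{4}{9} + \frac{0 + E}{9} = \frac{4}{9} + \frac{E}{9}$)
$\frac{1}{\left(- \frac{472}{K{\left(8 \right)}} - \frac{477}{o{\left(7,17 \right)}}\right) + 45} = \frac{1}{\left(- \frac{472}{\frac{4}{9} + \frac{1}{9} \cdot 8} - \frac{477}{19}\right) + 45} = \frac{1}{\left(- \frac{472}{\frac{4}{9} + \frac{8}{9}} - \frac{477}{19}\right) + 45} = \frac{1}{\left(- \frac{472}{\frac{4}{3}} - \frac{477}{19}\right) + 45} = \frac{1}{\left(\left(-472\right) \frac{3}{4} - \frac{477}{19}\right) + 45} = \frac{1}{\left(-354 - \frac{477}{19}\right) + 45} = \frac{1}{- \frac{7203}{19} + 45} = \frac{1}{- \frac{6348}{19}} = - \frac{19}{6348}$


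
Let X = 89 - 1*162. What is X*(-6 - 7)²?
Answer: -12337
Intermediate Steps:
X = -73 (X = 89 - 162 = -73)
X*(-6 - 7)² = -73*(-6 - 7)² = -73*(-13)² = -73*169 = -12337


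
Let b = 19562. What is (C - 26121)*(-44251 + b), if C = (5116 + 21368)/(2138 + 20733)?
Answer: 14748885346923/22871 ≈ 6.4487e+8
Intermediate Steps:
C = 26484/22871 ≈ 1.1580
(C - 26121)*(-44251 + b) = (26484/22871 - 26121)*(-44251 + 19562) = -597386907/22871*(-24689) = 14748885346923/22871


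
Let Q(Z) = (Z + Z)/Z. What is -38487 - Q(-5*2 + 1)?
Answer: -38489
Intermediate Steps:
Q(Z) = 2 (Q(Z) = (2*Z)/Z = 2)
-38487 - Q(-5*2 + 1) = -38487 - 1*2 = -38487 - 2 = -38489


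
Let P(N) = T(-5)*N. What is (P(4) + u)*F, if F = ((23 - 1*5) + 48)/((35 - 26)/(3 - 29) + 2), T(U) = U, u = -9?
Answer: -49764/43 ≈ -1157.3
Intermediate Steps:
F = 1716/43 (F = ((23 - 5) + 48)/(9/(-26) + 2) = (18 + 48)/(9*(-1/26) + 2) = 66/(-9/26 + 2) = 66/(43/26) = 66*(26/43) = 1716/43 ≈ 39.907)
P(N) = -5*N
(P(4) + u)*F = (-5*4 - 9)*(1716/43) = (-20 - 9)*(1716/43) = -29*1716/43 = -49764/43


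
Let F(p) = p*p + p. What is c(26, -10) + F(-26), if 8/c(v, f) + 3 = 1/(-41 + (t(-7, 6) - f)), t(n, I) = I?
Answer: 12300/19 ≈ 647.37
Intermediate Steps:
F(p) = p + p² (F(p) = p² + p = p + p²)
c(v, f) = 8/(-3 + 1/(-35 - f)) (c(v, f) = 8/(-3 + 1/(-41 + (6 - f))) = 8/(-3 + 1/(-35 - f)))
c(26, -10) + F(-26) = 8*(-35 - 1*(-10))/(106 + 3*(-10)) - 26*(1 - 26) = 8*(-35 + 10)/(106 - 30) - 26*(-25) = 8*(-25)/76 + 650 = 8*(1/76)*(-25) + 650 = -50/19 + 650 = 12300/19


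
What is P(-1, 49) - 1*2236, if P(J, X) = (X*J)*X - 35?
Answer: -4672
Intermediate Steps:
P(J, X) = -35 + J*X² (P(J, X) = (J*X)*X - 35 = J*X² - 35 = -35 + J*X²)
P(-1, 49) - 1*2236 = (-35 - 1*49²) - 1*2236 = (-35 - 1*2401) - 2236 = (-35 - 2401) - 2236 = -2436 - 2236 = -4672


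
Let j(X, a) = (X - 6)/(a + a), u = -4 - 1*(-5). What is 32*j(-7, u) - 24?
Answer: -232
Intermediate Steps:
u = 1 (u = -4 + 5 = 1)
j(X, a) = (-6 + X)/(2*a) (j(X, a) = (-6 + X)/((2*a)) = (-6 + X)*(1/(2*a)) = (-6 + X)/(2*a))
32*j(-7, u) - 24 = 32*((1/2)*(-6 - 7)/1) - 24 = 32*((1/2)*1*(-13)) - 24 = 32*(-13/2) - 24 = -208 - 24 = -232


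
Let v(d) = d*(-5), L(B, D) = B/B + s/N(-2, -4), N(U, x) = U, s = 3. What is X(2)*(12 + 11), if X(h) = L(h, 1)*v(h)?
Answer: 115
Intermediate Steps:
L(B, D) = -1/2 (L(B, D) = B/B + 3/(-2) = 1 + 3*(-1/2) = 1 - 3/2 = -1/2)
v(d) = -5*d
X(h) = 5*h/2 (X(h) = -(-5)*h/2 = 5*h/2)
X(2)*(12 + 11) = ((5/2)*2)*(12 + 11) = 5*23 = 115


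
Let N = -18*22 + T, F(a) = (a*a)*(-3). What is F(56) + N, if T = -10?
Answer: -9814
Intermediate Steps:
F(a) = -3*a**2 (F(a) = a**2*(-3) = -3*a**2)
N = -406 (N = -18*22 - 10 = -396 - 10 = -406)
F(56) + N = -3*56**2 - 406 = -3*3136 - 406 = -9408 - 406 = -9814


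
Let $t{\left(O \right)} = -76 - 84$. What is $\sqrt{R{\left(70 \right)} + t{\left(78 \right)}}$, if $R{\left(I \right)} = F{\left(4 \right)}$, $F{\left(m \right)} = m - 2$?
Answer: $i \sqrt{158} \approx 12.57 i$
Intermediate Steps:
$t{\left(O \right)} = -160$ ($t{\left(O \right)} = -76 - 84 = -160$)
$F{\left(m \right)} = -2 + m$ ($F{\left(m \right)} = m - 2 = -2 + m$)
$R{\left(I \right)} = 2$ ($R{\left(I \right)} = -2 + 4 = 2$)
$\sqrt{R{\left(70 \right)} + t{\left(78 \right)}} = \sqrt{2 - 160} = \sqrt{-158} = i \sqrt{158}$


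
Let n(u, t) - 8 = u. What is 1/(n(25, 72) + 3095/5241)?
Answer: 5241/176048 ≈ 0.029770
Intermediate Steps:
n(u, t) = 8 + u
1/(n(25, 72) + 3095/5241) = 1/((8 + 25) + 3095/5241) = 1/(33 + 3095*(1/5241)) = 1/(33 + 3095/5241) = 1/(176048/5241) = 5241/176048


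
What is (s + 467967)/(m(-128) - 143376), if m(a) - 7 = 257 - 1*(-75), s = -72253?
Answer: -395714/143037 ≈ -2.7665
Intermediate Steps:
m(a) = 339 (m(a) = 7 + (257 - 1*(-75)) = 7 + (257 + 75) = 7 + 332 = 339)
(s + 467967)/(m(-128) - 143376) = (-72253 + 467967)/(339 - 143376) = 395714/(-143037) = 395714*(-1/143037) = -395714/143037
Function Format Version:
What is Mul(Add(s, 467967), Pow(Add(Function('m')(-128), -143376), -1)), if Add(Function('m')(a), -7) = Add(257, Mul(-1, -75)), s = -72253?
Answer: Rational(-395714, 143037) ≈ -2.7665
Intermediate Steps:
Function('m')(a) = 339 (Function('m')(a) = Add(7, Add(257, Mul(-1, -75))) = Add(7, Add(257, 75)) = Add(7, 332) = 339)
Mul(Add(s, 467967), Pow(Add(Function('m')(-128), -143376), -1)) = Mul(Add(-72253, 467967), Pow(Add(339, -143376), -1)) = Mul(395714, Pow(-143037, -1)) = Mul(395714, Rational(-1, 143037)) = Rational(-395714, 143037)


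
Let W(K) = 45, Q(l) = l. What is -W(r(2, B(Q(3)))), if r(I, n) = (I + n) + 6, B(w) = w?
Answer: -45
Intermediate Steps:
r(I, n) = 6 + I + n
-W(r(2, B(Q(3)))) = -1*45 = -45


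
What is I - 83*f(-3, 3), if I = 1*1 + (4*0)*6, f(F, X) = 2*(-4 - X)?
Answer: 1163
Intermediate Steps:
f(F, X) = -8 - 2*X
I = 1 (I = 1 + 0*6 = 1 + 0 = 1)
I - 83*f(-3, 3) = 1 - 83*(-8 - 2*3) = 1 - 83*(-8 - 6) = 1 - 83*(-14) = 1 + 1162 = 1163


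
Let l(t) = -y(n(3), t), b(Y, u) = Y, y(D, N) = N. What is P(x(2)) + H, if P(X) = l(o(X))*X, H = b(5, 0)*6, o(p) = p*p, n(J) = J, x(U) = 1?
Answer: 29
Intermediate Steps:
o(p) = p²
l(t) = -t
H = 30 (H = 5*6 = 30)
P(X) = -X³ (P(X) = (-X²)*X = -X³)
P(x(2)) + H = -1*1³ + 30 = -1*1 + 30 = -1 + 30 = 29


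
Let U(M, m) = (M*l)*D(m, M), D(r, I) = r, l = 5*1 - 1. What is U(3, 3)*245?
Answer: 8820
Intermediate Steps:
l = 4 (l = 5 - 1 = 4)
U(M, m) = 4*M*m (U(M, m) = (M*4)*m = (4*M)*m = 4*M*m)
U(3, 3)*245 = (4*3*3)*245 = 36*245 = 8820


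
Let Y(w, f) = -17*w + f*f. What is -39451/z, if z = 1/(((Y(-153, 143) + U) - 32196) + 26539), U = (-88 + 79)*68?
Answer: -662027231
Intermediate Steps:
U = -612 (U = -9*68 = -612)
Y(w, f) = f² - 17*w (Y(w, f) = -17*w + f² = f² - 17*w)
z = 1/16781 (z = 1/((((143² - 17*(-153)) - 612) - 32196) + 26539) = 1/((((20449 + 2601) - 612) - 32196) + 26539) = 1/(((23050 - 612) - 32196) + 26539) = 1/((22438 - 32196) + 26539) = 1/(-9758 + 26539) = 1/16781 ≈ 5.9591e-5)
-39451/z = -39451/1/16781 = -39451*16781 = -662027231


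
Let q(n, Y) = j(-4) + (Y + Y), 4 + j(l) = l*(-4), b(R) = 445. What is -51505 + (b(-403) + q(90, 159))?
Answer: -50730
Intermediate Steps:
j(l) = -4 - 4*l (j(l) = -4 + l*(-4) = -4 - 4*l)
q(n, Y) = 12 + 2*Y (q(n, Y) = (-4 - 4*(-4)) + (Y + Y) = (-4 + 16) + 2*Y = 12 + 2*Y)
-51505 + (b(-403) + q(90, 159)) = -51505 + (445 + (12 + 2*159)) = -51505 + (445 + (12 + 318)) = -51505 + (445 + 330) = -51505 + 775 = -50730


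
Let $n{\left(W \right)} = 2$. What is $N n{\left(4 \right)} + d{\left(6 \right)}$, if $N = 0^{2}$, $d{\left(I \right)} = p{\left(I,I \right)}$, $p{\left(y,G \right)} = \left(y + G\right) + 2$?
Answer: $14$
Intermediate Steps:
$p{\left(y,G \right)} = 2 + G + y$ ($p{\left(y,G \right)} = \left(G + y\right) + 2 = 2 + G + y$)
$d{\left(I \right)} = 2 + 2 I$ ($d{\left(I \right)} = 2 + I + I = 2 + 2 I$)
$N = 0$
$N n{\left(4 \right)} + d{\left(6 \right)} = 0 \cdot 2 + \left(2 + 2 \cdot 6\right) = 0 + \left(2 + 12\right) = 0 + 14 = 14$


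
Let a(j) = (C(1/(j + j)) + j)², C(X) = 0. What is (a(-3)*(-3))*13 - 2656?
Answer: -3007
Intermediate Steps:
a(j) = j² (a(j) = (0 + j)² = j²)
(a(-3)*(-3))*13 - 2656 = ((-3)²*(-3))*13 - 2656 = (9*(-3))*13 - 2656 = -27*13 - 2656 = -351 - 2656 = -3007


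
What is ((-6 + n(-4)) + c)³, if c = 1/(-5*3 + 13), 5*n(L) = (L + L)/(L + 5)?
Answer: -531441/1000 ≈ -531.44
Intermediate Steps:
n(L) = 2*L/(5*(5 + L)) (n(L) = ((L + L)/(L + 5))/5 = ((2*L)/(5 + L))/5 = (2*L/(5 + L))/5 = 2*L/(5*(5 + L)))
c = -½ (c = 1/(-15 + 13) = 1/(-2) = -½ ≈ -0.50000)
((-6 + n(-4)) + c)³ = ((-6 + (⅖)*(-4)/(5 - 4)) - ½)³ = ((-6 + (⅖)*(-4)/1) - ½)³ = ((-6 + (⅖)*(-4)*1) - ½)³ = ((-6 - 8/5) - ½)³ = (-38/5 - ½)³ = (-81/10)³ = -531441/1000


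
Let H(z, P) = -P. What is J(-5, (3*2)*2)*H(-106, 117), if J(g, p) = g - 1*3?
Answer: 936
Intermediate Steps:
J(g, p) = -3 + g (J(g, p) = g - 3 = -3 + g)
J(-5, (3*2)*2)*H(-106, 117) = (-3 - 5)*(-1*117) = -8*(-117) = 936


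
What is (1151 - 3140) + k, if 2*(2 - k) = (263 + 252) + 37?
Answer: -2263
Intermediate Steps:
k = -274 (k = 2 - ((263 + 252) + 37)/2 = 2 - (515 + 37)/2 = 2 - ½*552 = 2 - 276 = -274)
(1151 - 3140) + k = (1151 - 3140) - 274 = -1989 - 274 = -2263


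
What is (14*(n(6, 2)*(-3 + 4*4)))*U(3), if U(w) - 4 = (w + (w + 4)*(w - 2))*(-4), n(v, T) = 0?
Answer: 0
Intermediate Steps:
U(w) = 4 - 4*w - 4*(-2 + w)*(4 + w) (U(w) = 4 + (w + (w + 4)*(w - 2))*(-4) = 4 + (w + (4 + w)*(-2 + w))*(-4) = 4 + (w + (-2 + w)*(4 + w))*(-4) = 4 + (-4*w - 4*(-2 + w)*(4 + w)) = 4 - 4*w - 4*(-2 + w)*(4 + w))
(14*(n(6, 2)*(-3 + 4*4)))*U(3) = (14*(0*(-3 + 4*4)))*(36 - 12*3 - 4*3**2) = (14*(0*(-3 + 16)))*(36 - 36 - 4*9) = (14*(0*13))*(36 - 36 - 36) = (14*0)*(-36) = 0*(-36) = 0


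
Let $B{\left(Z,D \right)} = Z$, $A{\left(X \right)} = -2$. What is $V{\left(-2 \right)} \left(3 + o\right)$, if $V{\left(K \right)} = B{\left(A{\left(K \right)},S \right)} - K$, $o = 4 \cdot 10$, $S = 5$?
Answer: $0$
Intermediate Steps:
$o = 40$
$V{\left(K \right)} = -2 - K$
$V{\left(-2 \right)} \left(3 + o\right) = \left(-2 - -2\right) \left(3 + 40\right) = \left(-2 + 2\right) 43 = 0 \cdot 43 = 0$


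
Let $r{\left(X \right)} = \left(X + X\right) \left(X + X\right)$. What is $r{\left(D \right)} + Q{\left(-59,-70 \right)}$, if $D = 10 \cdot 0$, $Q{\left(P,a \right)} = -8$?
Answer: $-8$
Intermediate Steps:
$D = 0$
$r{\left(X \right)} = 4 X^{2}$ ($r{\left(X \right)} = 2 X 2 X = 4 X^{2}$)
$r{\left(D \right)} + Q{\left(-59,-70 \right)} = 4 \cdot 0^{2} - 8 = 4 \cdot 0 - 8 = 0 - 8 = -8$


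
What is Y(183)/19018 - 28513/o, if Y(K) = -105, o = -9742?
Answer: 135309331/46318339 ≈ 2.9213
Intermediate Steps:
Y(183)/19018 - 28513/o = -105/19018 - 28513/(-9742) = -105*1/19018 - 28513*(-1/9742) = -105/19018 + 28513/9742 = 135309331/46318339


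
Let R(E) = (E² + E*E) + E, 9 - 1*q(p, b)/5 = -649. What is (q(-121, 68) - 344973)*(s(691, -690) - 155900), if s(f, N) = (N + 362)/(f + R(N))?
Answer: 50722204530791724/952201 ≈ 5.3268e+10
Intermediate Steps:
q(p, b) = 3290 (q(p, b) = 45 - 5*(-649) = 45 + 3245 = 3290)
R(E) = E + 2*E² (R(E) = (E² + E²) + E = 2*E² + E = E + 2*E²)
s(f, N) = (362 + N)/(f + N*(1 + 2*N)) (s(f, N) = (N + 362)/(f + N*(1 + 2*N)) = (362 + N)/(f + N*(1 + 2*N)))
(q(-121, 68) - 344973)*(s(691, -690) - 155900) = (3290 - 344973)*((362 - 690)/(691 - 690*(1 + 2*(-690))) - 155900) = -341683*(-328/(691 - 690*(1 - 1380)) - 155900) = -341683*(-328/(691 - 690*(-1379)) - 155900) = -341683*(-328/(691 + 951510) - 155900) = -341683*(-328/952201 - 155900) = -341683*(-148448136228/952201) = 50722204530791724/952201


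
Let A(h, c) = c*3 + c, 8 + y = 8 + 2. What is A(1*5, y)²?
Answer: 64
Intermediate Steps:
y = 2 (y = -8 + (8 + 2) = -8 + 10 = 2)
A(h, c) = 4*c (A(h, c) = 3*c + c = 4*c)
A(1*5, y)² = (4*2)² = 8² = 64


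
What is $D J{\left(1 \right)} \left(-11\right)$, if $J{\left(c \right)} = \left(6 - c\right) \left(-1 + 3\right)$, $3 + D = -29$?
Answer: $3520$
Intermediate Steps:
$D = -32$ ($D = -3 - 29 = -32$)
$J{\left(c \right)} = 12 - 2 c$ ($J{\left(c \right)} = \left(6 - c\right) 2 = 12 - 2 c$)
$D J{\left(1 \right)} \left(-11\right) = - 32 \left(12 - 2\right) \left(-11\right) = \left(-32\right) 10 \left(-11\right) = \left(-320\right) \left(-11\right) = 3520$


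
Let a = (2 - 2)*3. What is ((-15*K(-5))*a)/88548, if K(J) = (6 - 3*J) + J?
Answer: 0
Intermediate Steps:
K(J) = 6 - 2*J
a = 0 (a = 0*3 = 0)
((-15*K(-5))*a)/88548 = (-15*(6 - 2*(-5))*0)/88548 = (-15*(6 + 10)*0)*(1/88548) = (-15*16*0)*(1/88548) = -240*0*(1/88548) = 0*(1/88548) = 0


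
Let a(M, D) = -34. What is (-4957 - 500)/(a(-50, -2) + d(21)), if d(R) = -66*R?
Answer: 5457/1420 ≈ 3.8430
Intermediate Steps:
(-4957 - 500)/(a(-50, -2) + d(21)) = (-4957 - 500)/(-34 - 66*21) = -5457/(-34 - 1386) = -5457/(-1420) = -5457*(-1/1420) = 5457/1420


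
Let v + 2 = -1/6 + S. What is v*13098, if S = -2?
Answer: -54575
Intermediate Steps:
v = -25/6 (v = -2 + (-1/6 - 2) = -2 + (-1*⅙ - 2) = -2 + (-⅙ - 2) = -2 - 13/6 = -25/6 ≈ -4.1667)
v*13098 = -25/6*13098 = -54575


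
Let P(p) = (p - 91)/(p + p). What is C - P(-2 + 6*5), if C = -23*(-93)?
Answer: 17121/8 ≈ 2140.1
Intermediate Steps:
P(p) = (-91 + p)/(2*p) (P(p) = (-91 + p)/((2*p)) = (-91 + p)*(1/(2*p)) = (-91 + p)/(2*p))
C = 2139
C - P(-2 + 6*5) = 2139 - (-91 + (-2 + 6*5))/(2*(-2 + 6*5)) = 2139 - (-91 + (-2 + 30))/(2*(-2 + 30)) = 2139 - (-91 + 28)/(2*28) = 2139 - (-63)/(2*28) = 2139 - 1*(-9/8) = 2139 + 9/8 = 17121/8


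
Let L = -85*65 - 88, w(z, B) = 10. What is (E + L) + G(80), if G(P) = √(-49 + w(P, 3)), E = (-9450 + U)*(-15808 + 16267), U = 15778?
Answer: 2898939 + I*√39 ≈ 2.8989e+6 + 6.245*I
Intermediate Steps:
E = 2904552 (E = (-9450 + 15778)*(-15808 + 16267) = 6328*459 = 2904552)
G(P) = I*√39 (G(P) = √(-49 + 10) = √(-39) = I*√39)
L = -5613 (L = -5525 - 88 = -5613)
(E + L) + G(80) = (2904552 - 5613) + I*√39 = 2898939 + I*√39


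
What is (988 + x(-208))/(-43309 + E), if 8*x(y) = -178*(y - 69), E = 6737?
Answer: -28605/146288 ≈ -0.19554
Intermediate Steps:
x(y) = 6141/4 - 89*y/4 (x(y) = (-178*(y - 69))/8 = (-178*(-69 + y))/8 = (12282 - 178*y)/8 = 6141/4 - 89*y/4)
(988 + x(-208))/(-43309 + E) = (988 + (6141/4 - 89/4*(-208)))/(-43309 + 6737) = (988 + (6141/4 + 4628))/(-36572) = (988 + 24653/4)*(-1/36572) = (28605/4)*(-1/36572) = -28605/146288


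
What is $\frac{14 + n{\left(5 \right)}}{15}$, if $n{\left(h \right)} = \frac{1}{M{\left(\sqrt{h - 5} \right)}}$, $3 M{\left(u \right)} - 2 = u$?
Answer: $\frac{31}{30} \approx 1.0333$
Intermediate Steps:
$M{\left(u \right)} = \frac{2}{3} + \frac{u}{3}$
$n{\left(h \right)} = \frac{1}{\frac{2}{3} + \frac{\sqrt{-5 + h}}{3}}$ ($n{\left(h \right)} = \frac{1}{\frac{2}{3} + \frac{\sqrt{h - 5}}{3}} = \frac{1}{\frac{2}{3} + \frac{\sqrt{-5 + h}}{3}}$)
$\frac{14 + n{\left(5 \right)}}{15} = \frac{14 + \frac{3}{2 + \sqrt{-5 + 5}}}{15} = \left(14 + \frac{3}{2 + \sqrt{0}}\right) \frac{1}{15} = \left(14 + \frac{3}{2 + 0}\right) \frac{1}{15} = \left(14 + \frac{3}{2}\right) \frac{1}{15} = \frac{31}{2} \cdot \frac{1}{15} = \frac{31}{30}$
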